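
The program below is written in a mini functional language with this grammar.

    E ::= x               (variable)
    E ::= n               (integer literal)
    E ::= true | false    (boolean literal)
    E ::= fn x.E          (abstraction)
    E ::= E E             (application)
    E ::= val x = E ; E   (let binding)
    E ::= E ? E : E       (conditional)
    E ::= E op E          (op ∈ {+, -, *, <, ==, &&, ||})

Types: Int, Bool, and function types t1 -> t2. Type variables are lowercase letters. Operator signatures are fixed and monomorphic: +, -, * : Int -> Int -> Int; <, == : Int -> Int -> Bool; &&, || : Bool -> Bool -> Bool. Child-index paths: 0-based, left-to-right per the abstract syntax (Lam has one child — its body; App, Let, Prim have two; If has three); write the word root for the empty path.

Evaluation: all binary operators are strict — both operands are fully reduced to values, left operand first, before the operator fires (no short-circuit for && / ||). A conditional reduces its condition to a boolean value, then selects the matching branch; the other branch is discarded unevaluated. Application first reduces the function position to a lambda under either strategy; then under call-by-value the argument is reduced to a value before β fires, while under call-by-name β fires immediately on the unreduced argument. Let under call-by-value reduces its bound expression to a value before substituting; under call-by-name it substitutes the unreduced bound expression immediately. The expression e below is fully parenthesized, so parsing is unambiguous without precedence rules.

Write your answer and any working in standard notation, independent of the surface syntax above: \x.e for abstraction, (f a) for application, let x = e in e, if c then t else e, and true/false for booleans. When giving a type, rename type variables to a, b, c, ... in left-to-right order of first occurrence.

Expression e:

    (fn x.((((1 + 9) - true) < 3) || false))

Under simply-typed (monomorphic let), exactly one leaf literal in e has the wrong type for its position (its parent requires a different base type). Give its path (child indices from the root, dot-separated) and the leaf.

Derivation:
  unify Int ~ Int
  unify Int ~ Int
  unify Int ~ Int
  unify Bool ~ Int
  FAIL: mismatch Bool ~ Int

Answer: 0.0.0.1 : true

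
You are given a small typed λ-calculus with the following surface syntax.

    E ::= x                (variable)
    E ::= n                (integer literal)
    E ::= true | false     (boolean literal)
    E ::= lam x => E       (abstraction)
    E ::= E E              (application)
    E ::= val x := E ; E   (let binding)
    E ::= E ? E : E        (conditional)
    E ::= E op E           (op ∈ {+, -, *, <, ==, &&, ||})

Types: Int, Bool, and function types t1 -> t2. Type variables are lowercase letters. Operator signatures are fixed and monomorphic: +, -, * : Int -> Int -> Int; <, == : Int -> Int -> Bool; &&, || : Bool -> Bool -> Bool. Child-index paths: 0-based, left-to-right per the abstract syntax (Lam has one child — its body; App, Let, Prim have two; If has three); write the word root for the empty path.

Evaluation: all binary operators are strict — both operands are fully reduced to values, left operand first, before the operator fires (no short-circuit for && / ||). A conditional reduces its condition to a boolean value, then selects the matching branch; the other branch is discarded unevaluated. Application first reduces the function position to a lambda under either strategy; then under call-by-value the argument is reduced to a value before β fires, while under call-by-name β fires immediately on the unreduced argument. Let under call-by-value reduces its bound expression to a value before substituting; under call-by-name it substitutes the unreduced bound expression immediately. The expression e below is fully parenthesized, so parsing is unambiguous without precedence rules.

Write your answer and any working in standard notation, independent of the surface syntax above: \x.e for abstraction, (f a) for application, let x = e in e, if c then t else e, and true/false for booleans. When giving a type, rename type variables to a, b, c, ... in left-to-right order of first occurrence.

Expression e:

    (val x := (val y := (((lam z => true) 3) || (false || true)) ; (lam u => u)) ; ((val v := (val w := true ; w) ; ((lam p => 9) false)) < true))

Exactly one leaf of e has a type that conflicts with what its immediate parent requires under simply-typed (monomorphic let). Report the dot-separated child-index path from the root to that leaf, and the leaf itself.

Working:
\z._ : a -> Bool
  unify a -> Bool ~ Int -> b
  unify a ~ Int
  unify Bool ~ b
_ _ : Bool
  unify Bool ~ Bool
  unify Bool ~ Bool
  unify Bool ~ Bool
  unify Bool ~ Bool
let y : Bool
u : c
\u._ : c -> c
let x : c -> c
let w : Bool
w : Bool
let v : Bool
\p._ : d -> Int
  unify d -> Int ~ Bool -> e
  unify d ~ Bool
  unify Int ~ e
_ _ : Int
  unify Int ~ Int
  unify Bool ~ Int
  FAIL: mismatch Bool ~ Int

Answer: 1.1 : true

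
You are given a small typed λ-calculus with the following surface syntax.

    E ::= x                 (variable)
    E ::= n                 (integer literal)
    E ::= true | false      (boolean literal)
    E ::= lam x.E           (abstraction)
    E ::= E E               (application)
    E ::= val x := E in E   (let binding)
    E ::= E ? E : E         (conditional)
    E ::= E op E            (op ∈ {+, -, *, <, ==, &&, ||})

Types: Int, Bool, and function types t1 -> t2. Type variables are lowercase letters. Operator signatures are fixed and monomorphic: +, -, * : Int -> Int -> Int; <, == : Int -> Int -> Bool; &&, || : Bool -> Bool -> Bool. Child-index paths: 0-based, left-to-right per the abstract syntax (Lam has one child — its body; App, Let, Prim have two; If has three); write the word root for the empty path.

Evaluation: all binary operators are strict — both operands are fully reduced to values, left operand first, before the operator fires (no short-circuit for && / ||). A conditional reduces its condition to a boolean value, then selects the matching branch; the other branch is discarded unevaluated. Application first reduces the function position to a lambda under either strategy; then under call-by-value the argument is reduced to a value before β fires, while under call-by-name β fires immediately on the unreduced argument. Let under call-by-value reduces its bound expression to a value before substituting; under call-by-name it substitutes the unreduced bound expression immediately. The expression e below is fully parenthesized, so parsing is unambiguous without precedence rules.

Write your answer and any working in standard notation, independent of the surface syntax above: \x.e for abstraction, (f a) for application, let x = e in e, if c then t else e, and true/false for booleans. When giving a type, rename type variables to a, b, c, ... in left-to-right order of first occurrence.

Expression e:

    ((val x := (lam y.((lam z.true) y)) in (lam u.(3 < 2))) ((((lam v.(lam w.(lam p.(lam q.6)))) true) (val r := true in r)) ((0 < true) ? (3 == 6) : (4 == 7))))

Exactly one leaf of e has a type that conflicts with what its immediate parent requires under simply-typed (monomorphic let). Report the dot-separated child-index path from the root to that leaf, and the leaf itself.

Answer: 1.1.0.1 : true

Working:
\z._ : b -> Bool
y : a
  unify b -> Bool ~ a -> c
  unify b ~ a
  unify Bool ~ c
_ _ : Bool
\y._ : a -> Bool
let x : a -> Bool
  unify Int ~ Int
  unify Int ~ Int
\u._ : d -> Bool
\q._ : h -> Int
\p._ : g -> h -> Int
\w._ : f -> g -> h -> Int
\v._ : e -> f -> g -> h -> Int
  unify e -> f -> g -> h -> Int ~ Bool -> i
  unify e ~ Bool
  unify f -> g -> h -> Int ~ i
_ _ : f -> g -> h -> Int
let r : Bool
r : Bool
  unify f -> g -> h -> Int ~ Bool -> j
  unify f ~ Bool
  unify g -> h -> Int ~ j
_ _ : g -> h -> Int
  unify Int ~ Int
  unify Bool ~ Int
  FAIL: mismatch Bool ~ Int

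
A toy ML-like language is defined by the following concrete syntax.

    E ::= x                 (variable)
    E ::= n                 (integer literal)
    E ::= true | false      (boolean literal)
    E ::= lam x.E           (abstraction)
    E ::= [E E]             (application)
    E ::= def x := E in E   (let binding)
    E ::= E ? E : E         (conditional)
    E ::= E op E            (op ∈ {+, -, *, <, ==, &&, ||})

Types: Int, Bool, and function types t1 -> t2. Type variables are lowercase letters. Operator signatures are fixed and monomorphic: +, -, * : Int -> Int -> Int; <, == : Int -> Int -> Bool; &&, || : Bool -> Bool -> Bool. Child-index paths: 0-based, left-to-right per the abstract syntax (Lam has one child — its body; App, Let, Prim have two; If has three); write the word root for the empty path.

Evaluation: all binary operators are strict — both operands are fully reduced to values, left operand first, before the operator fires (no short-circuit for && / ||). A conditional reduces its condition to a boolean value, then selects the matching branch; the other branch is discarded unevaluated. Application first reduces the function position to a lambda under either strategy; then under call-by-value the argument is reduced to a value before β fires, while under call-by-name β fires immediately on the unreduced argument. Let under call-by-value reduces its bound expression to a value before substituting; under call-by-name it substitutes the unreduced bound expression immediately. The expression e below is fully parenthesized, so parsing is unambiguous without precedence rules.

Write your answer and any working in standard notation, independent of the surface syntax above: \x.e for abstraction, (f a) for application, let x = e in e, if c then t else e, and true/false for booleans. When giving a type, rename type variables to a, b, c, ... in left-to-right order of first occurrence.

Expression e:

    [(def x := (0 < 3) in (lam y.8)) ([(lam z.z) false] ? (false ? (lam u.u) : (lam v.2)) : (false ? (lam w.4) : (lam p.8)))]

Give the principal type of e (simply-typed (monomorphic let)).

Answer: Int

Derivation:
  unify Int ~ Int
  unify Int ~ Int
let x : Bool
\y._ : a -> Int
z : b
\z._ : b -> b
  unify b -> b ~ Bool -> c
  unify b ~ Bool
  unify Bool ~ c
_ _ : Bool
  unify Bool ~ Bool
  unify Bool ~ Bool
u : d
\u._ : d -> d
\v._ : e -> Int
  unify d -> d ~ e -> Int
  unify d ~ e
  unify e ~ Int
  unify Bool ~ Bool
\w._ : f -> Int
\p._ : g -> Int
  unify f -> Int ~ g -> Int
  unify f ~ g
  unify Int ~ Int
  unify Int -> Int ~ g -> Int
  unify Int ~ g
  unify Int ~ Int
  unify a -> Int ~ (Int -> Int) -> h
  unify a ~ Int -> Int
  unify Int ~ h
_ _ : Int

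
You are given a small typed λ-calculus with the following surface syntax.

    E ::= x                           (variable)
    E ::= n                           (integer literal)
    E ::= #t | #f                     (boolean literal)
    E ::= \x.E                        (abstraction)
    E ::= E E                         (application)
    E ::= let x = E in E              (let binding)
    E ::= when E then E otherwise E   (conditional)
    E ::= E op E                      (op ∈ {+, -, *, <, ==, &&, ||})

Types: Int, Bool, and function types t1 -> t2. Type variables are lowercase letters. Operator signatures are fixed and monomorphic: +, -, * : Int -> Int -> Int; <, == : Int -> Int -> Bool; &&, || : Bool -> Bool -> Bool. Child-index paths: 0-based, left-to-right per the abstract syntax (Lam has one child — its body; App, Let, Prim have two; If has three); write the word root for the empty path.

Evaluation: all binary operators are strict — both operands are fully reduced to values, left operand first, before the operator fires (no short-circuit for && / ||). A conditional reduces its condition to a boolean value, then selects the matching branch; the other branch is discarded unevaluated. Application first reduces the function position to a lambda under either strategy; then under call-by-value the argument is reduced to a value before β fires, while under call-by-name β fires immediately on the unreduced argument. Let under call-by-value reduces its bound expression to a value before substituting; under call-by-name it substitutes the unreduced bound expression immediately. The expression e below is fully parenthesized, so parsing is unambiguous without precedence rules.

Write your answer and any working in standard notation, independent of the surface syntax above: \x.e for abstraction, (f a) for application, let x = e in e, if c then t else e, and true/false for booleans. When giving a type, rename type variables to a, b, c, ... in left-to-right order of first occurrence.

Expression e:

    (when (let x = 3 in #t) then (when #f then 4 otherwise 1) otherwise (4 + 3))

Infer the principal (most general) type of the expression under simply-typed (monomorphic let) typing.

Derivation:
let x : Int
  unify Bool ~ Bool
  unify Bool ~ Bool
  unify Int ~ Int
  unify Int ~ Int
  unify Int ~ Int
  unify Int ~ Int

Answer: Int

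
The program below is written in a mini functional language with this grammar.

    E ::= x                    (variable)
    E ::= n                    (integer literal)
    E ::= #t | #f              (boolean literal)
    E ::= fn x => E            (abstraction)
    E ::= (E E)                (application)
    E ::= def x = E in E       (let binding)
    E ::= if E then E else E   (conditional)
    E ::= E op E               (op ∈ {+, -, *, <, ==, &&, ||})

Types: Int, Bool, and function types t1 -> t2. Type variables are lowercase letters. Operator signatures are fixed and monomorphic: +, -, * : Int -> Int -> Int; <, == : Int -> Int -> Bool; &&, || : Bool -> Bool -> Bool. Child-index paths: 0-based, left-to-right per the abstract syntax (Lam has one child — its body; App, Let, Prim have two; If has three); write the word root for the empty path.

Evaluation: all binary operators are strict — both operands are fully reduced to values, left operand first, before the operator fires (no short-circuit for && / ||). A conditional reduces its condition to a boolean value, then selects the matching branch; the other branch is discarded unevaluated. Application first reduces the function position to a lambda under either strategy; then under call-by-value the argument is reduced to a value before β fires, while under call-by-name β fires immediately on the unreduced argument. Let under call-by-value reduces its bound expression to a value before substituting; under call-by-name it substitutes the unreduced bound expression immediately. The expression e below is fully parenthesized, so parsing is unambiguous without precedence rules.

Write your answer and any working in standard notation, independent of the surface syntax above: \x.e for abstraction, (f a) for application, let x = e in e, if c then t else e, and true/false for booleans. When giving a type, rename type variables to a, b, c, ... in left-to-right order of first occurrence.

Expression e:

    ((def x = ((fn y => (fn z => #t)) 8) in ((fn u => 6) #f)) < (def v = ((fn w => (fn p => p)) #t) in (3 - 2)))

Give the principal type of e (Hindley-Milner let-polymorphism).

Answer: Bool

Working:
\z._ : b -> Bool
\y._ : a -> b -> Bool
  unify a -> b -> Bool ~ Int -> c
  unify a ~ Int
  unify b -> Bool ~ c
_ _ : b -> Bool
let x : forall. b -> Bool
\u._ : d -> Int
  unify d -> Int ~ Bool -> e
  unify d ~ Bool
  unify Int ~ e
_ _ : Int
  unify Int ~ Int
p : g
\p._ : g -> g
\w._ : f -> g -> g
  unify f -> g -> g ~ Bool -> h
  unify f ~ Bool
  unify g -> g ~ h
_ _ : g -> g
let v : forall. g -> g
  unify Int ~ Int
  unify Int ~ Int
  unify Int ~ Int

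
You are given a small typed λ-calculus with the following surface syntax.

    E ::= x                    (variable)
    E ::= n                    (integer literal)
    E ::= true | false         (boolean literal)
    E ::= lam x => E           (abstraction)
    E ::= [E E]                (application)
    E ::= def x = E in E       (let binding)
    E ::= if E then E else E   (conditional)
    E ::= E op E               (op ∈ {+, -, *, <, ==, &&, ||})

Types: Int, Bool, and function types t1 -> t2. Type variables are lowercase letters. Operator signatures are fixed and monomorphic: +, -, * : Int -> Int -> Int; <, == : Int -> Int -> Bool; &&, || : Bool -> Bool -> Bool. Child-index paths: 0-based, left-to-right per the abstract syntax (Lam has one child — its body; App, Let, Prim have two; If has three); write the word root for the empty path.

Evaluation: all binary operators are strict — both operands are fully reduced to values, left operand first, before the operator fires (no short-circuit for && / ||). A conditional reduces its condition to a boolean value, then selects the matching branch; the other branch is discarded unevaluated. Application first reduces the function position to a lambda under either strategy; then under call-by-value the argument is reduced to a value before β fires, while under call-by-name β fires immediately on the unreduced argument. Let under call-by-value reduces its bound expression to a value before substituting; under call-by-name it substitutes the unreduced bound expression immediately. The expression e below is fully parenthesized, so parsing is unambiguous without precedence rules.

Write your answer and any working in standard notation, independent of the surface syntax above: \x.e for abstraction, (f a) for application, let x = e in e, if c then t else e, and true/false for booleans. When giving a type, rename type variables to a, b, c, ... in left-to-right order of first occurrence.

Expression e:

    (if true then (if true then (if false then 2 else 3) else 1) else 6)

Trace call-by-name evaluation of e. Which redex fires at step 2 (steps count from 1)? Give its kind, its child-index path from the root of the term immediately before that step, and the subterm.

Answer: if at root : (if true then (if false then 2 else 3) else 1)

Trace:
step 0: (if true then (if true then (if false then 2 else 3) else 1) else 6)
step 1: [if@root] (if true then (if false then 2 else 3) else 1)
step 2: [if@root] (if false then 2 else 3)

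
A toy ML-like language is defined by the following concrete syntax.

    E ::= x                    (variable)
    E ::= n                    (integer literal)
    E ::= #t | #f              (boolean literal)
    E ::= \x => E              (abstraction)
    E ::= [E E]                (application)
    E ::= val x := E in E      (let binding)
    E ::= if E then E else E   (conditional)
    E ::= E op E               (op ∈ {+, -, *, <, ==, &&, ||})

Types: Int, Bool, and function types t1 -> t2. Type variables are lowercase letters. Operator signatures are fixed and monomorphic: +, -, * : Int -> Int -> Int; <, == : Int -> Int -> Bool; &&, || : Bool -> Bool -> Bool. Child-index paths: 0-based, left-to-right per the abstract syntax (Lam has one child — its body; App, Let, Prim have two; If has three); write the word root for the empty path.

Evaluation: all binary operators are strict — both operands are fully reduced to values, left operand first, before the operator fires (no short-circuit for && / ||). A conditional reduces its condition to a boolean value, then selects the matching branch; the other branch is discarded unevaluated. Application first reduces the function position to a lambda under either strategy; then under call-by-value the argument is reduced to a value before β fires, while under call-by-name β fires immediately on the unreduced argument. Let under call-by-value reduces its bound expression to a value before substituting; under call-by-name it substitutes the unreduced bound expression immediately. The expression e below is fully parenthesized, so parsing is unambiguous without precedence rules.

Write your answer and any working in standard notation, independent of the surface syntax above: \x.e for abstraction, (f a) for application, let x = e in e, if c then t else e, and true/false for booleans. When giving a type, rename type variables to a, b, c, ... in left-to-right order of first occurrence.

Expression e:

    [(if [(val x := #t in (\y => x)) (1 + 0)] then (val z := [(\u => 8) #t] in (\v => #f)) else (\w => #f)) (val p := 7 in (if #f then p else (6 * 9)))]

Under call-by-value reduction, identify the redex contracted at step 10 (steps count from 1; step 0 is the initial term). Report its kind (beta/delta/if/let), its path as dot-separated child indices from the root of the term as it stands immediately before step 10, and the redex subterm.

Derivation:
step 0: ((if ((let x = true in (\y.x)) (1 + 0)) then (let z = ((\u.8) true) in (\v.false)) else (\w.false)) (let p = 7 in (if false then p else (6 * 9))))
step 1: [let@0.0.0] ((if ((\y.true) (1 + 0)) then (let z = ((\u.8) true) in (\v.false)) else (\w.false)) (let p = 7 in (if false then p else (6 * 9))))
step 2: [delta@0.0.1] ((if ((\y.true) 1) then (let z = ((\u.8) true) in (\v.false)) else (\w.false)) (let p = 7 in (if false then p else (6 * 9))))
step 3: [beta@0.0] ((if true then (let z = ((\u.8) true) in (\v.false)) else (\w.false)) (let p = 7 in (if false then p else (6 * 9))))
step 4: [if@0] ((let z = ((\u.8) true) in (\v.false)) (let p = 7 in (if false then p else (6 * 9))))
step 5: [beta@0.0] ((let z = 8 in (\v.false)) (let p = 7 in (if false then p else (6 * 9))))
step 6: [let@0] ((\v.false) (let p = 7 in (if false then p else (6 * 9))))
step 7: [let@1] ((\v.false) (if false then 7 else (6 * 9)))
step 8: [if@1] ((\v.false) (6 * 9))
step 9: [delta@1] ((\v.false) 54)
step 10: [beta@root] false

Answer: beta at root : ((\v.false) 54)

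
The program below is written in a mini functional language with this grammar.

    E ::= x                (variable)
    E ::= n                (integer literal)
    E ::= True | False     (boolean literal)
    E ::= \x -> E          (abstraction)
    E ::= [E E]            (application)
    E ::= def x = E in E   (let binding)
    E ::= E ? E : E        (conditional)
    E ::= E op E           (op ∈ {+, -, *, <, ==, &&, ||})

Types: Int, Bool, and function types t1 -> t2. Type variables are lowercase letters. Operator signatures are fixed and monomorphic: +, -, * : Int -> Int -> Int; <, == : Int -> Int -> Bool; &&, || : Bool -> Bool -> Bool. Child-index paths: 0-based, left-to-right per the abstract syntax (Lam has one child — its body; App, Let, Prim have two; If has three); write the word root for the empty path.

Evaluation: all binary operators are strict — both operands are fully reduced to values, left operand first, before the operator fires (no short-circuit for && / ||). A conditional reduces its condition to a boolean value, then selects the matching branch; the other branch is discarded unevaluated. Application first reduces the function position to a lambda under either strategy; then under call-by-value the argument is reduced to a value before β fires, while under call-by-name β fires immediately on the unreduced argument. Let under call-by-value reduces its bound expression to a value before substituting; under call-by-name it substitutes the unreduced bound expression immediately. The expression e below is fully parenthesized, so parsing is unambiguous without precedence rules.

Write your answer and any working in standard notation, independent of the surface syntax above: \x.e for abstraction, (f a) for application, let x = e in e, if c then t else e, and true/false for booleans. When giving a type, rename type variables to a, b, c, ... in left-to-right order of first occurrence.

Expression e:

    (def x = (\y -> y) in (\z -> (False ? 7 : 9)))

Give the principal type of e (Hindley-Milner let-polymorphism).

Working:
y : a
\y._ : a -> a
let x : forall. a -> a
  unify Bool ~ Bool
  unify Int ~ Int
\z._ : b -> Int

Answer: a -> Int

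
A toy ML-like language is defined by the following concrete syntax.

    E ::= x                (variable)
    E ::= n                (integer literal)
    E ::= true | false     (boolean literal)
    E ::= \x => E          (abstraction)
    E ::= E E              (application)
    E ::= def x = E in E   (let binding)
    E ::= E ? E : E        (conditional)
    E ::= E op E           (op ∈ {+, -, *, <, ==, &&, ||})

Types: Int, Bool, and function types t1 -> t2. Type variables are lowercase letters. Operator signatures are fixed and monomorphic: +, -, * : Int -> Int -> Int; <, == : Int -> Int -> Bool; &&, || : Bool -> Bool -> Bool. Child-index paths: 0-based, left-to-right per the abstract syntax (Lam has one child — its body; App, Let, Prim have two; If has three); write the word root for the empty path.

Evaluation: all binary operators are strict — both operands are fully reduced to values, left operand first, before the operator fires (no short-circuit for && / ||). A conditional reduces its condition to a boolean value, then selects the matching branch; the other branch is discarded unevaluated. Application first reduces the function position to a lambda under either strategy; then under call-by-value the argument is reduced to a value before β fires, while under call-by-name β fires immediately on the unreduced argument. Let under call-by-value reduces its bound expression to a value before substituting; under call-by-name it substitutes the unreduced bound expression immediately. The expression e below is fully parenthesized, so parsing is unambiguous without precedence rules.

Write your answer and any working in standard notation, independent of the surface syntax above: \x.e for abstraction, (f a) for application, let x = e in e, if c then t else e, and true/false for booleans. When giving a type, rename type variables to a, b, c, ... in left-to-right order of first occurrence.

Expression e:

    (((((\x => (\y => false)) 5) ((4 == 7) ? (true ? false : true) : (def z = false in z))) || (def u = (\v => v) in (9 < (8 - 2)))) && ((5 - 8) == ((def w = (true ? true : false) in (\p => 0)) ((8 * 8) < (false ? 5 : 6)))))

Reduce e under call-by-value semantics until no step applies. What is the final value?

Answer: false

Working:
step 0: (((((\x.(\y.false)) 5) (if (4 == 7) then (if true then false else true) else (let z = false in z))) || (let u = (\v.v) in (9 < (8 - 2)))) && ((5 - 8) == ((let w = (if true then true else false) in (\p.0)) ((8 * 8) < (if false then 5 else 6)))))
step 1: [beta@0.0.0] ((((\y.false) (if (4 == 7) then (if true then false else true) else (let z = false in z))) || (let u = (\v.v) in (9 < (8 - 2)))) && ((5 - 8) == ((let w = (if true then true else false) in (\p.0)) ((8 * 8) < (if false then 5 else 6)))))
step 2: [delta@0.0.1.0] ((((\y.false) (if false then (if true then false else true) else (let z = false in z))) || (let u = (\v.v) in (9 < (8 - 2)))) && ((5 - 8) == ((let w = (if true then true else false) in (\p.0)) ((8 * 8) < (if false then 5 else 6)))))
step 3: [if@0.0.1] ((((\y.false) (let z = false in z)) || (let u = (\v.v) in (9 < (8 - 2)))) && ((5 - 8) == ((let w = (if true then true else false) in (\p.0)) ((8 * 8) < (if false then 5 else 6)))))
step 4: [let@0.0.1] ((((\y.false) false) || (let u = (\v.v) in (9 < (8 - 2)))) && ((5 - 8) == ((let w = (if true then true else false) in (\p.0)) ((8 * 8) < (if false then 5 else 6)))))
step 5: [beta@0.0] ((false || (let u = (\v.v) in (9 < (8 - 2)))) && ((5 - 8) == ((let w = (if true then true else false) in (\p.0)) ((8 * 8) < (if false then 5 else 6)))))
step 6: [let@0.1] ((false || (9 < (8 - 2))) && ((5 - 8) == ((let w = (if true then true else false) in (\p.0)) ((8 * 8) < (if false then 5 else 6)))))
step 7: [delta@0.1.1] ((false || (9 < 6)) && ((5 - 8) == ((let w = (if true then true else false) in (\p.0)) ((8 * 8) < (if false then 5 else 6)))))
step 8: [delta@0.1] ((false || false) && ((5 - 8) == ((let w = (if true then true else false) in (\p.0)) ((8 * 8) < (if false then 5 else 6)))))
step 9: [delta@0] (false && ((5 - 8) == ((let w = (if true then true else false) in (\p.0)) ((8 * 8) < (if false then 5 else 6)))))
step 10: [delta@1.0] (false && (-3 == ((let w = (if true then true else false) in (\p.0)) ((8 * 8) < (if false then 5 else 6)))))
step 11: [if@1.1.0.0] (false && (-3 == ((let w = true in (\p.0)) ((8 * 8) < (if false then 5 else 6)))))
step 12: [let@1.1.0] (false && (-3 == ((\p.0) ((8 * 8) < (if false then 5 else 6)))))
step 13: [delta@1.1.1.0] (false && (-3 == ((\p.0) (64 < (if false then 5 else 6)))))
step 14: [if@1.1.1.1] (false && (-3 == ((\p.0) (64 < 6))))
step 15: [delta@1.1.1] (false && (-3 == ((\p.0) false)))
step 16: [beta@1.1] (false && (-3 == 0))
step 17: [delta@1] (false && false)
step 18: [delta@root] false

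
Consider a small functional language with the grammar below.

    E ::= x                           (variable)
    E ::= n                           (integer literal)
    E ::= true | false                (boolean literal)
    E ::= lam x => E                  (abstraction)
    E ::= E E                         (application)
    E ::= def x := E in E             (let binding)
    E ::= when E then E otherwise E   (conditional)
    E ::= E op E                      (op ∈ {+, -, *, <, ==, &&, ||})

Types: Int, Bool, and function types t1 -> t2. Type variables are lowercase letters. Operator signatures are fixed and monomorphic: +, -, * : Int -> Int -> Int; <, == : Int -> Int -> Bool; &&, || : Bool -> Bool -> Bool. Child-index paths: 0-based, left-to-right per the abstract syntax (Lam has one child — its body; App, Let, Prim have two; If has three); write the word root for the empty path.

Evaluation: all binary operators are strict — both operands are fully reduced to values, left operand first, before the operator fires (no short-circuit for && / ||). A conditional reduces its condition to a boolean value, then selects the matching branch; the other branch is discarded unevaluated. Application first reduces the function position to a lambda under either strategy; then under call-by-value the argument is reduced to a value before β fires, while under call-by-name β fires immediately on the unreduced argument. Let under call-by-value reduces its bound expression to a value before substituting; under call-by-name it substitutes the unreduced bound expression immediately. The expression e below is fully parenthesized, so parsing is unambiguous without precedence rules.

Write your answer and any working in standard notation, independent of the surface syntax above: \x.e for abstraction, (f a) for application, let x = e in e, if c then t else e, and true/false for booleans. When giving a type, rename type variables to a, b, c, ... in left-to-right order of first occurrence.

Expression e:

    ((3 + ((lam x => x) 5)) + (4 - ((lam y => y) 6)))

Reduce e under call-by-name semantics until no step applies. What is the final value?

Answer: 6

Working:
step 0: ((3 + ((\x.x) 5)) + (4 - ((\y.y) 6)))
step 1: [beta@0.1] ((3 + 5) + (4 - ((\y.y) 6)))
step 2: [delta@0] (8 + (4 - ((\y.y) 6)))
step 3: [beta@1.1] (8 + (4 - 6))
step 4: [delta@1] (8 + -2)
step 5: [delta@root] 6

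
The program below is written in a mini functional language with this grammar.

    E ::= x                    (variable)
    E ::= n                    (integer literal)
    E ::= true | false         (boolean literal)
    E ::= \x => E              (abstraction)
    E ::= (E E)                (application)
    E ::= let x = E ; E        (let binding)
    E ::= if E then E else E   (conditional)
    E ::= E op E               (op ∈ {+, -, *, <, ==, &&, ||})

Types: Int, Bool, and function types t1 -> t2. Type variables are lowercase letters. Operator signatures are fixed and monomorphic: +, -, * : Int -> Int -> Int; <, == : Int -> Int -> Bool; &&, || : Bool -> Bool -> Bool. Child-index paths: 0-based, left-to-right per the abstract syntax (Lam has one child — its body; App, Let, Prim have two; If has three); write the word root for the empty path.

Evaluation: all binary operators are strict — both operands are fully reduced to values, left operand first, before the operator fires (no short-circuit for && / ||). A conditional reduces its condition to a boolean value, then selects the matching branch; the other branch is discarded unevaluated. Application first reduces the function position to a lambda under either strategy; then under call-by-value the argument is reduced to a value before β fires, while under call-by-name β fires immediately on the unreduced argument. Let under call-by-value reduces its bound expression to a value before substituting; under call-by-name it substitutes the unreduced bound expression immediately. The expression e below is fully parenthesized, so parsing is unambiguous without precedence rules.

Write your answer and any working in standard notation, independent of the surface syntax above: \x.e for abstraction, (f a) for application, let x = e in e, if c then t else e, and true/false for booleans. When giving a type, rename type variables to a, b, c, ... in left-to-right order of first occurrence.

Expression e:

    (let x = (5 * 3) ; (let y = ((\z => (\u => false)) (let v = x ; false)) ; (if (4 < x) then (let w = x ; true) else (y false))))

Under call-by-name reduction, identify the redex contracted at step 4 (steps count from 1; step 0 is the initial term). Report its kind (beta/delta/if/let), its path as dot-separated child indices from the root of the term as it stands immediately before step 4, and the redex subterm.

Answer: delta at 0 : (4 < 15)

Derivation:
step 0: (let x = (5 * 3) in (let y = ((\z.(\u.false)) (let v = x in false)) in (if (4 < x) then (let w = x in true) else (y false))))
step 1: [let@root] (let y = ((\z.(\u.false)) (let v = (5 * 3) in false)) in (if (4 < (5 * 3)) then (let w = (5 * 3) in true) else (y false)))
step 2: [let@root] (if (4 < (5 * 3)) then (let w = (5 * 3) in true) else (((\z.(\u.false)) (let v = (5 * 3) in false)) false))
step 3: [delta@0.1] (if (4 < 15) then (let w = (5 * 3) in true) else (((\z.(\u.false)) (let v = (5 * 3) in false)) false))
step 4: [delta@0] (if true then (let w = (5 * 3) in true) else (((\z.(\u.false)) (let v = (5 * 3) in false)) false))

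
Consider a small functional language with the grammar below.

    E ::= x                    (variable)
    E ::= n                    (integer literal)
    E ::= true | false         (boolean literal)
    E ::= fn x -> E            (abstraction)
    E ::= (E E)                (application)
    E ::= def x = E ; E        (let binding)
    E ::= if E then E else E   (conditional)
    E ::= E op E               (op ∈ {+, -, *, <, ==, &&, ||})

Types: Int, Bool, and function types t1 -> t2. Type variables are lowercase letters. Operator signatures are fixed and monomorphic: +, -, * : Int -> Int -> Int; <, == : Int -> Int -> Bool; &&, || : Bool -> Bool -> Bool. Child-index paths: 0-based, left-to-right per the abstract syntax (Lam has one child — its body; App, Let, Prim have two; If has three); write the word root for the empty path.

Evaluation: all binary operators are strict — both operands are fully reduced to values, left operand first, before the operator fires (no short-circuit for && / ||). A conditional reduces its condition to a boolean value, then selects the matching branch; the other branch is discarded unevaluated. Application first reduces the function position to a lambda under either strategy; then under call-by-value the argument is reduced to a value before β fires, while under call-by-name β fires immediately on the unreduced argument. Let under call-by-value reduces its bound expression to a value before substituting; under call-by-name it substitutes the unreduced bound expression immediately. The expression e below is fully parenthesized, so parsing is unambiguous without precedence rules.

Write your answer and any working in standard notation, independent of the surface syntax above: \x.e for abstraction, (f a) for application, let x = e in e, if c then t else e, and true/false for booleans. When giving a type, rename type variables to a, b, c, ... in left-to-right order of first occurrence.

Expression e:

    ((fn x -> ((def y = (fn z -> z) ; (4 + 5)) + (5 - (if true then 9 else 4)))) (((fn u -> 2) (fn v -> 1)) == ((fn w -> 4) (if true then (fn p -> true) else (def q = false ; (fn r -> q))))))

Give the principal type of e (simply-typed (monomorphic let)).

Trace:
z : b
\z._ : b -> b
let y : b -> b
  unify Int ~ Int
  unify Int ~ Int
  unify Int ~ Int
  unify Int ~ Int
  unify Bool ~ Bool
  unify Int ~ Int
  unify Int ~ Int
  unify Int ~ Int
\x._ : a -> Int
\u._ : c -> Int
\v._ : d -> Int
  unify c -> Int ~ (d -> Int) -> e
  unify c ~ d -> Int
  unify Int ~ e
_ _ : Int
  unify Int ~ Int
\w._ : f -> Int
  unify Bool ~ Bool
\p._ : g -> Bool
let q : Bool
q : Bool
\r._ : h -> Bool
  unify g -> Bool ~ h -> Bool
  unify g ~ h
  unify Bool ~ Bool
  unify f -> Int ~ (h -> Bool) -> i
  unify f ~ h -> Bool
  unify Int ~ i
_ _ : Int
  unify Int ~ Int
  unify a -> Int ~ Bool -> j
  unify a ~ Bool
  unify Int ~ j
_ _ : Int

Answer: Int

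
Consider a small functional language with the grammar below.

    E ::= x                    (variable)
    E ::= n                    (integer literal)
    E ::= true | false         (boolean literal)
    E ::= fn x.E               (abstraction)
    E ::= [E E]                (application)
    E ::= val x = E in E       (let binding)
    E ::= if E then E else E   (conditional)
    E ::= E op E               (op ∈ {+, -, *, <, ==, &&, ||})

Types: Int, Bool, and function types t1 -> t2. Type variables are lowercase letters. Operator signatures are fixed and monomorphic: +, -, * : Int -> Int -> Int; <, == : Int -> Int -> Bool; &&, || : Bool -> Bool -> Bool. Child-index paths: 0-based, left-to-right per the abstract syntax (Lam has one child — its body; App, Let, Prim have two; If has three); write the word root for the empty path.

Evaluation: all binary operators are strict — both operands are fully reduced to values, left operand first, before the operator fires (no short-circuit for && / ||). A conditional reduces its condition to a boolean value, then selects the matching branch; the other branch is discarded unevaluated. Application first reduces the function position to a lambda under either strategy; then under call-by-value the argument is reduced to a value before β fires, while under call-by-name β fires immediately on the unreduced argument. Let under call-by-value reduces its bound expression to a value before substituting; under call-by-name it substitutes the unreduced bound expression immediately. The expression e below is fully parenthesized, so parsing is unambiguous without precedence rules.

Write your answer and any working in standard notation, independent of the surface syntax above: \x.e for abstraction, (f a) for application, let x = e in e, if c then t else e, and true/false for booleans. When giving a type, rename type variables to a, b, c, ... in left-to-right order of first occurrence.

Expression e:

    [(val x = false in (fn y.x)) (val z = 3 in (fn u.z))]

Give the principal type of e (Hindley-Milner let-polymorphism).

Derivation:
let x : Bool
x : Bool
\y._ : a -> Bool
let z : Int
z : Int
\u._ : b -> Int
  unify a -> Bool ~ (b -> Int) -> c
  unify a ~ b -> Int
  unify Bool ~ c
_ _ : Bool

Answer: Bool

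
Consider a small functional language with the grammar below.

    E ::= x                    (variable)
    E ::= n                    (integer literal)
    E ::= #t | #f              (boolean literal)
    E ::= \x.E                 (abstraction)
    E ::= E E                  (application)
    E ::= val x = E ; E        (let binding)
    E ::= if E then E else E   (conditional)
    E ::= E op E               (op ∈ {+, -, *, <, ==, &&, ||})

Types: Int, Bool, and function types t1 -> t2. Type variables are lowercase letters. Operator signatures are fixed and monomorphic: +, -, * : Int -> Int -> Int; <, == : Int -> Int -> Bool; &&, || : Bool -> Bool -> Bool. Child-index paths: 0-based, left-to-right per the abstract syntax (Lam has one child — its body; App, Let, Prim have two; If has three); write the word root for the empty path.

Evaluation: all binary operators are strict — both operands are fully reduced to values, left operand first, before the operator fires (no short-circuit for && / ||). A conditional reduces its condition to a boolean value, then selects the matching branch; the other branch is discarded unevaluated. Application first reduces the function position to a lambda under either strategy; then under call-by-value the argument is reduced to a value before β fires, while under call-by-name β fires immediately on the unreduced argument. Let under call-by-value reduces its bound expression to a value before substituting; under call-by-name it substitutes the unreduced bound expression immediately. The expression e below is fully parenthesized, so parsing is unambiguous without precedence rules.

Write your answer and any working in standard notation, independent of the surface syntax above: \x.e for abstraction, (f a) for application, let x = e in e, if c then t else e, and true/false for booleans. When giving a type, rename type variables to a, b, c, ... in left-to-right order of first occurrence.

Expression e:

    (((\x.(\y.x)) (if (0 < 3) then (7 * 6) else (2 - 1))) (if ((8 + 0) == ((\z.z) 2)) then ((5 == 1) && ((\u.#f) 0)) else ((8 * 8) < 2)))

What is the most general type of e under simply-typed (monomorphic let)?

Trace:
x : a
\y._ : b -> a
\x._ : a -> b -> a
  unify Int ~ Int
  unify Int ~ Int
  unify Bool ~ Bool
  unify Int ~ Int
  unify Int ~ Int
  unify Int ~ Int
  unify Int ~ Int
  unify Int ~ Int
  unify a -> b -> a ~ Int -> c
  unify a ~ Int
  unify b -> Int ~ c
_ _ : b -> Int
  unify Int ~ Int
  unify Int ~ Int
  unify Int ~ Int
z : d
\z._ : d -> d
  unify d -> d ~ Int -> e
  unify d ~ Int
  unify Int ~ e
_ _ : Int
  unify Int ~ Int
  unify Bool ~ Bool
  unify Int ~ Int
  unify Int ~ Int
  unify Bool ~ Bool
\u._ : f -> Bool
  unify f -> Bool ~ Int -> g
  unify f ~ Int
  unify Bool ~ g
_ _ : Bool
  unify Bool ~ Bool
  unify Int ~ Int
  unify Int ~ Int
  unify Int ~ Int
  unify Int ~ Int
  unify Bool ~ Bool
  unify b -> Int ~ Bool -> h
  unify b ~ Bool
  unify Int ~ h
_ _ : Int

Answer: Int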